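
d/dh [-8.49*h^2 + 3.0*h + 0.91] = 3.0 - 16.98*h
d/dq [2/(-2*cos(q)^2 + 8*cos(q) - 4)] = 2*(2 - cos(q))*sin(q)/(cos(q)^2 - 4*cos(q) + 2)^2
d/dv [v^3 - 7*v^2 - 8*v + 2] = 3*v^2 - 14*v - 8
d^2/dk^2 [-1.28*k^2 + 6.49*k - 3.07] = -2.56000000000000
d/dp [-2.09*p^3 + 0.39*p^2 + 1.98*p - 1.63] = -6.27*p^2 + 0.78*p + 1.98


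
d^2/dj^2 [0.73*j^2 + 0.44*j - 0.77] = 1.46000000000000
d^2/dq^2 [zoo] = 0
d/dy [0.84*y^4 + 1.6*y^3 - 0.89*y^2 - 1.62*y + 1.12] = 3.36*y^3 + 4.8*y^2 - 1.78*y - 1.62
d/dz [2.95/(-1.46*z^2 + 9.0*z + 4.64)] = (8.614*z - 26.55)/(-1.46*z^2 + 9.0*z + 4.64)^2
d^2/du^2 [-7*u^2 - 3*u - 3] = -14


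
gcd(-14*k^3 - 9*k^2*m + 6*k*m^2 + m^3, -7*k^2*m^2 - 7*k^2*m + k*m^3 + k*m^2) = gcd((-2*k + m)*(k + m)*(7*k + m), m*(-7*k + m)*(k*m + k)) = 1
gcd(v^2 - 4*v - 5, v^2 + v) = v + 1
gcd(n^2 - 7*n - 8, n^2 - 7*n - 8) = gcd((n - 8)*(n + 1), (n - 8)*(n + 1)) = n^2 - 7*n - 8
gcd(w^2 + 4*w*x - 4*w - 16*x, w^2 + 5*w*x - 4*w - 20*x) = w - 4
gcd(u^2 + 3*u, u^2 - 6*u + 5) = 1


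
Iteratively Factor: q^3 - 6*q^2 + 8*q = (q)*(q^2 - 6*q + 8) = q*(q - 4)*(q - 2)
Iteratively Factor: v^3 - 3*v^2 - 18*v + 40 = (v + 4)*(v^2 - 7*v + 10) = (v - 2)*(v + 4)*(v - 5)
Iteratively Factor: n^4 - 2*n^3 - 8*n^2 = (n - 4)*(n^3 + 2*n^2) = n*(n - 4)*(n^2 + 2*n) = n^2*(n - 4)*(n + 2)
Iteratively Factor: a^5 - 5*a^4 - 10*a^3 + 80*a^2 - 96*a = (a + 4)*(a^4 - 9*a^3 + 26*a^2 - 24*a) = (a - 4)*(a + 4)*(a^3 - 5*a^2 + 6*a) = (a - 4)*(a - 3)*(a + 4)*(a^2 - 2*a) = a*(a - 4)*(a - 3)*(a + 4)*(a - 2)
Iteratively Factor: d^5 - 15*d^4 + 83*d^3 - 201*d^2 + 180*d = (d - 3)*(d^4 - 12*d^3 + 47*d^2 - 60*d) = (d - 3)^2*(d^3 - 9*d^2 + 20*d) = (d - 5)*(d - 3)^2*(d^2 - 4*d) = d*(d - 5)*(d - 3)^2*(d - 4)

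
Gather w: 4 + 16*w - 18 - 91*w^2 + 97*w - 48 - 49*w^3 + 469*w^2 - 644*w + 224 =-49*w^3 + 378*w^2 - 531*w + 162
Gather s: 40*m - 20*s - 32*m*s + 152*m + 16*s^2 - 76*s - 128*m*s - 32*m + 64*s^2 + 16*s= 160*m + 80*s^2 + s*(-160*m - 80)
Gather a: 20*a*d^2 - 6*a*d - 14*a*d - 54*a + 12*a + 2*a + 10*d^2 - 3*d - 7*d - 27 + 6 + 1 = a*(20*d^2 - 20*d - 40) + 10*d^2 - 10*d - 20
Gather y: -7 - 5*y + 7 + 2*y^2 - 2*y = 2*y^2 - 7*y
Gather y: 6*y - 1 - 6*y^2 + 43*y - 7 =-6*y^2 + 49*y - 8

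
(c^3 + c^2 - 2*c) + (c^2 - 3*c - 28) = c^3 + 2*c^2 - 5*c - 28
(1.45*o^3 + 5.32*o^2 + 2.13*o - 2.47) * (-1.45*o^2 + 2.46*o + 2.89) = -2.1025*o^5 - 4.147*o^4 + 14.1892*o^3 + 24.1961*o^2 + 0.0795000000000003*o - 7.1383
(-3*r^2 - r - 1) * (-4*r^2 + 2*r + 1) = 12*r^4 - 2*r^3 - r^2 - 3*r - 1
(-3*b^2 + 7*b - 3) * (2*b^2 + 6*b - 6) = -6*b^4 - 4*b^3 + 54*b^2 - 60*b + 18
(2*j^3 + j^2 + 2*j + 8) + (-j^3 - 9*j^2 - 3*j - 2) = j^3 - 8*j^2 - j + 6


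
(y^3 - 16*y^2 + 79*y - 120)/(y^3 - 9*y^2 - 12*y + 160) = (y - 3)/(y + 4)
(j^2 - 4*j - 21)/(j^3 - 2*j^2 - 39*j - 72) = (j - 7)/(j^2 - 5*j - 24)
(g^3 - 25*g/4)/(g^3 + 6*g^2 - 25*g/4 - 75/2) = g/(g + 6)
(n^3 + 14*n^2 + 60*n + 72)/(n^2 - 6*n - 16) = (n^2 + 12*n + 36)/(n - 8)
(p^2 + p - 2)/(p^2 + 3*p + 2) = (p - 1)/(p + 1)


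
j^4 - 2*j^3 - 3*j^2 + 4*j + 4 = (j - 2)^2*(j + 1)^2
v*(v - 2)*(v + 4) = v^3 + 2*v^2 - 8*v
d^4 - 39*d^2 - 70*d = d*(d - 7)*(d + 2)*(d + 5)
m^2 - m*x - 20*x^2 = (m - 5*x)*(m + 4*x)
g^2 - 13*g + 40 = (g - 8)*(g - 5)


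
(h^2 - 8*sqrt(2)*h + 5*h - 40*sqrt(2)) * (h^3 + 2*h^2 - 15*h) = h^5 - 8*sqrt(2)*h^4 + 7*h^4 - 56*sqrt(2)*h^3 - 5*h^3 - 75*h^2 + 40*sqrt(2)*h^2 + 600*sqrt(2)*h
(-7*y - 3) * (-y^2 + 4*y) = 7*y^3 - 25*y^2 - 12*y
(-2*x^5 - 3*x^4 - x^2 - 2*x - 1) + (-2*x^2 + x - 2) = -2*x^5 - 3*x^4 - 3*x^2 - x - 3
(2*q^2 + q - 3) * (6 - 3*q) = -6*q^3 + 9*q^2 + 15*q - 18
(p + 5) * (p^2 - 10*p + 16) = p^3 - 5*p^2 - 34*p + 80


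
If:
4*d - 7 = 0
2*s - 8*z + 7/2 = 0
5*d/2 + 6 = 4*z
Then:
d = 7/4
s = 69/8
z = 83/32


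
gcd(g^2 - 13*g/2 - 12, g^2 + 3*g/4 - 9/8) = g + 3/2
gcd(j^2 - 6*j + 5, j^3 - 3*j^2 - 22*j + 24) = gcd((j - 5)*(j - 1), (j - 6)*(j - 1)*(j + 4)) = j - 1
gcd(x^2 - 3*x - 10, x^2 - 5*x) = x - 5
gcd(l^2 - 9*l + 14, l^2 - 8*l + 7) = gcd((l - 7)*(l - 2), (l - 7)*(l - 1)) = l - 7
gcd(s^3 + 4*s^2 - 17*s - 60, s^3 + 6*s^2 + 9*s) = s + 3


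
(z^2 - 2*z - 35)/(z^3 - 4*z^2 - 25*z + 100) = (z - 7)/(z^2 - 9*z + 20)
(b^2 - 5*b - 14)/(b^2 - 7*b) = (b + 2)/b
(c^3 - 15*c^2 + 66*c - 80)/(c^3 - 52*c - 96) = (c^2 - 7*c + 10)/(c^2 + 8*c + 12)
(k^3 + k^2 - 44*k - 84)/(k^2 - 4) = (k^2 - k - 42)/(k - 2)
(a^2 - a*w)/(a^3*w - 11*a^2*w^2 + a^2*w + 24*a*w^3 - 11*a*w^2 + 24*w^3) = a*(a - w)/(w*(a^3 - 11*a^2*w + a^2 + 24*a*w^2 - 11*a*w + 24*w^2))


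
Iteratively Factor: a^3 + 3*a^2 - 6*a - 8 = (a + 4)*(a^2 - a - 2) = (a - 2)*(a + 4)*(a + 1)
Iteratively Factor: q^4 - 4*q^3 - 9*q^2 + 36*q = (q)*(q^3 - 4*q^2 - 9*q + 36) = q*(q - 3)*(q^2 - q - 12) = q*(q - 4)*(q - 3)*(q + 3)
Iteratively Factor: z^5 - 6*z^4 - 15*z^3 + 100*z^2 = (z - 5)*(z^4 - z^3 - 20*z^2) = (z - 5)*(z + 4)*(z^3 - 5*z^2) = (z - 5)^2*(z + 4)*(z^2) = z*(z - 5)^2*(z + 4)*(z)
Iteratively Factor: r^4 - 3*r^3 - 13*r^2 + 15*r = (r + 3)*(r^3 - 6*r^2 + 5*r) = (r - 1)*(r + 3)*(r^2 - 5*r) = r*(r - 1)*(r + 3)*(r - 5)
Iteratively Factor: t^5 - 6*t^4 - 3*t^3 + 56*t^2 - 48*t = (t + 3)*(t^4 - 9*t^3 + 24*t^2 - 16*t) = (t - 1)*(t + 3)*(t^3 - 8*t^2 + 16*t) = (t - 4)*(t - 1)*(t + 3)*(t^2 - 4*t) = (t - 4)^2*(t - 1)*(t + 3)*(t)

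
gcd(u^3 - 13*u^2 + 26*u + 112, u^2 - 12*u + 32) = u - 8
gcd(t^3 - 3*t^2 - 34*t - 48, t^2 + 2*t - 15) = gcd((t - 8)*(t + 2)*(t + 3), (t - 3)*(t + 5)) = 1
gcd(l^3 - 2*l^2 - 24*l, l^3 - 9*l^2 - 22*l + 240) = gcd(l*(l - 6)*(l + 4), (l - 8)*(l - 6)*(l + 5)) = l - 6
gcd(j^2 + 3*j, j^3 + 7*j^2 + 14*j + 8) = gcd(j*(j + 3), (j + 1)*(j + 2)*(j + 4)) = 1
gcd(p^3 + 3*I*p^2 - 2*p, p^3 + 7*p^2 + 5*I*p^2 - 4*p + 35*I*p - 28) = p + I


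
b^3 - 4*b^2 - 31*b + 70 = (b - 7)*(b - 2)*(b + 5)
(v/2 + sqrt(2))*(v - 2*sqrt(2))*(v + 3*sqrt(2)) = v^3/2 + 3*sqrt(2)*v^2/2 - 4*v - 12*sqrt(2)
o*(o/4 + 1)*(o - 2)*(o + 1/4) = o^4/4 + 9*o^3/16 - 15*o^2/8 - o/2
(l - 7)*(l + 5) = l^2 - 2*l - 35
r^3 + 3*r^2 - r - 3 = (r - 1)*(r + 1)*(r + 3)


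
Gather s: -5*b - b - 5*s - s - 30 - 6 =-6*b - 6*s - 36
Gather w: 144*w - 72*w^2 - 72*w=-72*w^2 + 72*w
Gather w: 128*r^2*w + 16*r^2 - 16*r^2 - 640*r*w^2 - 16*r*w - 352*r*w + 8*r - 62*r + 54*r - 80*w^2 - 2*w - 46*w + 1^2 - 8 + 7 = w^2*(-640*r - 80) + w*(128*r^2 - 368*r - 48)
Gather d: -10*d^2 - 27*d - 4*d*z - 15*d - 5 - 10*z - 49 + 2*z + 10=-10*d^2 + d*(-4*z - 42) - 8*z - 44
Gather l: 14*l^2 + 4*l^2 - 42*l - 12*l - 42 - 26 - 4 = 18*l^2 - 54*l - 72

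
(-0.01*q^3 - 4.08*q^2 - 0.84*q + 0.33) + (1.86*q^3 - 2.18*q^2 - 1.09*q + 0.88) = 1.85*q^3 - 6.26*q^2 - 1.93*q + 1.21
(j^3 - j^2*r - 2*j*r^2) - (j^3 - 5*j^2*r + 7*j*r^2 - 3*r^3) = 4*j^2*r - 9*j*r^2 + 3*r^3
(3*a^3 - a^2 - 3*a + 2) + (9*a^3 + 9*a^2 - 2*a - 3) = 12*a^3 + 8*a^2 - 5*a - 1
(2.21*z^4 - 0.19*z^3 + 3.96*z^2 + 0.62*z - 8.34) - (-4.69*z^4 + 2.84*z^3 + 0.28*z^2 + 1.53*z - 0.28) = 6.9*z^4 - 3.03*z^3 + 3.68*z^2 - 0.91*z - 8.06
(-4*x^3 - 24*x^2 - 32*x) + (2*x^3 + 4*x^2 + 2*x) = -2*x^3 - 20*x^2 - 30*x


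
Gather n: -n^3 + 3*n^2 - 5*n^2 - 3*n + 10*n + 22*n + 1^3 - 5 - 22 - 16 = -n^3 - 2*n^2 + 29*n - 42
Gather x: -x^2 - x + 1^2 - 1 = -x^2 - x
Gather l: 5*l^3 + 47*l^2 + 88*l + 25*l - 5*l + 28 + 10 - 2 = 5*l^3 + 47*l^2 + 108*l + 36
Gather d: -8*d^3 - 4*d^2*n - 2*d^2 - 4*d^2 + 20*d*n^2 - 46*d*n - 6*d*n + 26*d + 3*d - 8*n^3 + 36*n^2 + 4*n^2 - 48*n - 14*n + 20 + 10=-8*d^3 + d^2*(-4*n - 6) + d*(20*n^2 - 52*n + 29) - 8*n^3 + 40*n^2 - 62*n + 30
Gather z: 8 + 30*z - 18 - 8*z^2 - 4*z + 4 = -8*z^2 + 26*z - 6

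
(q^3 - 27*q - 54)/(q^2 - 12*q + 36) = (q^2 + 6*q + 9)/(q - 6)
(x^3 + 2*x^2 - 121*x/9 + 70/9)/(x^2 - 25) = (x^2 - 3*x + 14/9)/(x - 5)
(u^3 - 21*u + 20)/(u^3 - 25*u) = (u^2 - 5*u + 4)/(u*(u - 5))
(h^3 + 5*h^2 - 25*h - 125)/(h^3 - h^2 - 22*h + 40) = (h^2 - 25)/(h^2 - 6*h + 8)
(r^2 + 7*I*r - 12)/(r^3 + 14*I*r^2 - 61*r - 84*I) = 1/(r + 7*I)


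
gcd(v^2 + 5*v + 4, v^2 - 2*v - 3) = v + 1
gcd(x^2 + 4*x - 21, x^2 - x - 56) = x + 7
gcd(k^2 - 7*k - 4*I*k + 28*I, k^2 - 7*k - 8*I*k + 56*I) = k - 7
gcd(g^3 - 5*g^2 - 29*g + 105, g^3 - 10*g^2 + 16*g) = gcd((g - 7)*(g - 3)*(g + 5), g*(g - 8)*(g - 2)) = 1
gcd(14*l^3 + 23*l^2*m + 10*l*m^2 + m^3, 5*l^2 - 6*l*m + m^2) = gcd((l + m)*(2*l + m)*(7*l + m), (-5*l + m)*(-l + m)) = 1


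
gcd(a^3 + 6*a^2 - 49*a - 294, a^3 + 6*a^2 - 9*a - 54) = a + 6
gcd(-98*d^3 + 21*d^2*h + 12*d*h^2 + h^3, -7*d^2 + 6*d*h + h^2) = 7*d + h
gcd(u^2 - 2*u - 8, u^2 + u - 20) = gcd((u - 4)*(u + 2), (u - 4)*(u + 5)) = u - 4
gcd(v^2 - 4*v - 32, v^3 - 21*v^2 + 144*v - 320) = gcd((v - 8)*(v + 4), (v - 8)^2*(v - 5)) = v - 8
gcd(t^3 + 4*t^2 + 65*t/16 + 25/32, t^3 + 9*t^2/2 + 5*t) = t + 5/2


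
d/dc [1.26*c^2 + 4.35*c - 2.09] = 2.52*c + 4.35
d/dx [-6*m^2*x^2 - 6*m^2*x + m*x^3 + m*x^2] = m*(-12*m*x - 6*m + 3*x^2 + 2*x)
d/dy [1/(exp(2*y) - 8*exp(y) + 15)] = 2*(4 - exp(y))*exp(y)/(exp(2*y) - 8*exp(y) + 15)^2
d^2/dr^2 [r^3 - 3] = 6*r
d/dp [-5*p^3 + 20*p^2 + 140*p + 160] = -15*p^2 + 40*p + 140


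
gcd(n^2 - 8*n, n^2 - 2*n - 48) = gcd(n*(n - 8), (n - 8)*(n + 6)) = n - 8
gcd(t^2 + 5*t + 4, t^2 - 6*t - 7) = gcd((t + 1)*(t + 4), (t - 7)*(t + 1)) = t + 1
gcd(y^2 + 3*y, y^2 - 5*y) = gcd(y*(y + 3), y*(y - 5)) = y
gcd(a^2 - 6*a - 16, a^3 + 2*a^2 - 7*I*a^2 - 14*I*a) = a + 2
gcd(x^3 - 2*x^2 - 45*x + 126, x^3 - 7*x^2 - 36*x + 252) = x - 6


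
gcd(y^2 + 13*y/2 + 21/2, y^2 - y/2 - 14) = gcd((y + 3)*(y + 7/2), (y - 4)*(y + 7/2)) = y + 7/2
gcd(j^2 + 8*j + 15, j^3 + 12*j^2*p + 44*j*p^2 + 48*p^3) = 1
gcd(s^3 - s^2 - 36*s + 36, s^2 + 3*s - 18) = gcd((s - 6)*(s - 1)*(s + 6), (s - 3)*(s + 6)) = s + 6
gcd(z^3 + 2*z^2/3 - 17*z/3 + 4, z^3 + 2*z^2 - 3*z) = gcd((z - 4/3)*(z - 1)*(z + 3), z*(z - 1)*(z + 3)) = z^2 + 2*z - 3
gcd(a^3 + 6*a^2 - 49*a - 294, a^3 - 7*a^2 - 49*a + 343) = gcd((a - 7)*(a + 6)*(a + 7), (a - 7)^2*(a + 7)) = a^2 - 49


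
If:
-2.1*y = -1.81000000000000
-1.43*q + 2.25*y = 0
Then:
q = 1.36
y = 0.86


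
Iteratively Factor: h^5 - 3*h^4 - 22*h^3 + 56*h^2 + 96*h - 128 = (h + 4)*(h^4 - 7*h^3 + 6*h^2 + 32*h - 32) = (h - 4)*(h + 4)*(h^3 - 3*h^2 - 6*h + 8) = (h - 4)*(h - 1)*(h + 4)*(h^2 - 2*h - 8) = (h - 4)^2*(h - 1)*(h + 4)*(h + 2)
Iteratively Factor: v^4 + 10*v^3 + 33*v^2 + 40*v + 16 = (v + 4)*(v^3 + 6*v^2 + 9*v + 4) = (v + 1)*(v + 4)*(v^2 + 5*v + 4) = (v + 1)^2*(v + 4)*(v + 4)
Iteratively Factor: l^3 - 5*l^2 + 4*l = (l - 1)*(l^2 - 4*l) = (l - 4)*(l - 1)*(l)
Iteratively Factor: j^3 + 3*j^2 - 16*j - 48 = (j + 3)*(j^2 - 16) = (j - 4)*(j + 3)*(j + 4)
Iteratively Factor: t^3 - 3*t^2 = (t)*(t^2 - 3*t) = t*(t - 3)*(t)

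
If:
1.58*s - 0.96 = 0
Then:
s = 0.61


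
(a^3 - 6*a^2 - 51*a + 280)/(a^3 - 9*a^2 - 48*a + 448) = (a - 5)/(a - 8)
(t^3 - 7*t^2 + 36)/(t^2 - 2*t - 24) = (t^2 - t - 6)/(t + 4)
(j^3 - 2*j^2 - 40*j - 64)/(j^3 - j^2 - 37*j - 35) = (-j^3 + 2*j^2 + 40*j + 64)/(-j^3 + j^2 + 37*j + 35)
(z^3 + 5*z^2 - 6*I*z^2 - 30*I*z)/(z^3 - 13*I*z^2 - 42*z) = (z + 5)/(z - 7*I)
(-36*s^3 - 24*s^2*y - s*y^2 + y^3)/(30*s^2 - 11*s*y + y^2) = (6*s^2 + 5*s*y + y^2)/(-5*s + y)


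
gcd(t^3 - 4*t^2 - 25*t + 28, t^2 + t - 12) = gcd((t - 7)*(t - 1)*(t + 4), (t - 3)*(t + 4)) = t + 4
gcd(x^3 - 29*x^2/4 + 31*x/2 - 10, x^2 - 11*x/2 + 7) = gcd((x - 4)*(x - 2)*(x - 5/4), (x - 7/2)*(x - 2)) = x - 2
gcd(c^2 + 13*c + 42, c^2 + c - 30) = c + 6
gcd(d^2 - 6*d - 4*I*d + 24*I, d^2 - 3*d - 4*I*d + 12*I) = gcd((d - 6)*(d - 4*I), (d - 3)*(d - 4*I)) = d - 4*I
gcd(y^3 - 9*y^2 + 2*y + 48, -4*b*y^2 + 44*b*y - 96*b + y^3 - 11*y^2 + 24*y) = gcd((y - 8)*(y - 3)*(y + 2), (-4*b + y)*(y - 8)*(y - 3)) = y^2 - 11*y + 24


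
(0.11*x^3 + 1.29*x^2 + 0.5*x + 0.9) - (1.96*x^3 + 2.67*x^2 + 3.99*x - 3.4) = -1.85*x^3 - 1.38*x^2 - 3.49*x + 4.3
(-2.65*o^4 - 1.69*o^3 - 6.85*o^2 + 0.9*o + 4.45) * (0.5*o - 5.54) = -1.325*o^5 + 13.836*o^4 + 5.9376*o^3 + 38.399*o^2 - 2.761*o - 24.653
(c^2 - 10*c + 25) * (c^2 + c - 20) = c^4 - 9*c^3 - 5*c^2 + 225*c - 500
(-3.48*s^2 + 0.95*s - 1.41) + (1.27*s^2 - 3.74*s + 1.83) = -2.21*s^2 - 2.79*s + 0.42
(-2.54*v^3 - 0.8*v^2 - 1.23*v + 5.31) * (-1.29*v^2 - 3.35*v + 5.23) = 3.2766*v^5 + 9.541*v^4 - 9.0175*v^3 - 6.9134*v^2 - 24.2214*v + 27.7713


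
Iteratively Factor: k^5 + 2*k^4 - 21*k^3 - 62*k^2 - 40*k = (k + 4)*(k^4 - 2*k^3 - 13*k^2 - 10*k) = (k + 1)*(k + 4)*(k^3 - 3*k^2 - 10*k) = (k - 5)*(k + 1)*(k + 4)*(k^2 + 2*k) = k*(k - 5)*(k + 1)*(k + 4)*(k + 2)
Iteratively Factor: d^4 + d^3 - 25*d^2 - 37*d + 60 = (d + 3)*(d^3 - 2*d^2 - 19*d + 20) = (d + 3)*(d + 4)*(d^2 - 6*d + 5) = (d - 5)*(d + 3)*(d + 4)*(d - 1)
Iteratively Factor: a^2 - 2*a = (a - 2)*(a)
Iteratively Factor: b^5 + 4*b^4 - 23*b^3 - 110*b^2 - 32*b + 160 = (b + 4)*(b^4 - 23*b^2 - 18*b + 40) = (b + 2)*(b + 4)*(b^3 - 2*b^2 - 19*b + 20) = (b - 5)*(b + 2)*(b + 4)*(b^2 + 3*b - 4) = (b - 5)*(b + 2)*(b + 4)^2*(b - 1)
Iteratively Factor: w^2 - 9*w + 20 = (w - 5)*(w - 4)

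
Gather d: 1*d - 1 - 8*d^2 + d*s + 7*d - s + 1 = -8*d^2 + d*(s + 8) - s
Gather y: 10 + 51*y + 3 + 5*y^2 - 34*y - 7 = 5*y^2 + 17*y + 6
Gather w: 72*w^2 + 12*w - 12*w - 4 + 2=72*w^2 - 2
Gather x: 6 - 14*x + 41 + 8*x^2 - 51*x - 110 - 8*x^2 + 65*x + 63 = 0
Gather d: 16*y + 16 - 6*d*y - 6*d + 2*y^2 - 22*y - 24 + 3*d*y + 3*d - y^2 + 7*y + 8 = d*(-3*y - 3) + y^2 + y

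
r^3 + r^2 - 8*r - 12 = (r - 3)*(r + 2)^2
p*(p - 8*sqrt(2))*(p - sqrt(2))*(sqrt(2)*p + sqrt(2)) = sqrt(2)*p^4 - 18*p^3 + sqrt(2)*p^3 - 18*p^2 + 16*sqrt(2)*p^2 + 16*sqrt(2)*p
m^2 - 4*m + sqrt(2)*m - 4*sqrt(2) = (m - 4)*(m + sqrt(2))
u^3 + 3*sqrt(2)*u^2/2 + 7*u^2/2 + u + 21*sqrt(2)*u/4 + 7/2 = (u + 7/2)*(u + sqrt(2)/2)*(u + sqrt(2))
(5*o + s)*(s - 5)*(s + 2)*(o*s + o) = 5*o^2*s^3 - 10*o^2*s^2 - 65*o^2*s - 50*o^2 + o*s^4 - 2*o*s^3 - 13*o*s^2 - 10*o*s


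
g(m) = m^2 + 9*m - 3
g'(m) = 2*m + 9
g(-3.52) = -22.29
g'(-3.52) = 1.96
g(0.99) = 6.89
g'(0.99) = 10.98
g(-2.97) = -20.91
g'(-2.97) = 3.06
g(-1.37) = -13.45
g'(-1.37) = 6.26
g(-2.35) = -18.63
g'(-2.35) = 4.30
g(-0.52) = -7.41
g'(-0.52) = 7.96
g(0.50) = 1.75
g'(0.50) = 10.00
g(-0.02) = -3.18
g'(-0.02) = 8.96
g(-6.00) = -21.00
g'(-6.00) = -3.00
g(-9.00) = -3.00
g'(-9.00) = -9.00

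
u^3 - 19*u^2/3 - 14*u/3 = u*(u - 7)*(u + 2/3)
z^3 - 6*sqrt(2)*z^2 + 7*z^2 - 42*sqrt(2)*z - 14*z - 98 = (z + 7)*(z - 7*sqrt(2))*(z + sqrt(2))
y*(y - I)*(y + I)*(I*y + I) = I*y^4 + I*y^3 + I*y^2 + I*y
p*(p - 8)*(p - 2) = p^3 - 10*p^2 + 16*p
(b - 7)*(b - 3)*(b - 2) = b^3 - 12*b^2 + 41*b - 42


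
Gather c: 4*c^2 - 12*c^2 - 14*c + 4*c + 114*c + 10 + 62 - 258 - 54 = -8*c^2 + 104*c - 240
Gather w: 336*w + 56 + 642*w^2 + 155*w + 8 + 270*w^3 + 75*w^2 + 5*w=270*w^3 + 717*w^2 + 496*w + 64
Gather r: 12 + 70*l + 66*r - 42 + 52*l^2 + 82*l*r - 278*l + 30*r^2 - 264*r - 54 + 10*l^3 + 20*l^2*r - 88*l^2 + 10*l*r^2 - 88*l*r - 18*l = 10*l^3 - 36*l^2 - 226*l + r^2*(10*l + 30) + r*(20*l^2 - 6*l - 198) - 84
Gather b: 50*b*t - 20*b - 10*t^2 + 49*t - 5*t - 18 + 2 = b*(50*t - 20) - 10*t^2 + 44*t - 16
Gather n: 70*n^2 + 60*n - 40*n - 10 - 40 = 70*n^2 + 20*n - 50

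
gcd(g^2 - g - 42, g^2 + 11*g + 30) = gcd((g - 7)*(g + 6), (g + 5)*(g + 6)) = g + 6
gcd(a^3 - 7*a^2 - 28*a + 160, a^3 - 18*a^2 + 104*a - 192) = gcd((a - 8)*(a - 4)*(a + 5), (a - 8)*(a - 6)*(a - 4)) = a^2 - 12*a + 32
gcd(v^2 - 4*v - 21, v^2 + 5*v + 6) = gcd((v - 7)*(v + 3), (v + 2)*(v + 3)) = v + 3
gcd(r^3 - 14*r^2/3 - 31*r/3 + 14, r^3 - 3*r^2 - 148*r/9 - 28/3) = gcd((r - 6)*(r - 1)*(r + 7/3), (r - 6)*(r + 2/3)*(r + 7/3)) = r^2 - 11*r/3 - 14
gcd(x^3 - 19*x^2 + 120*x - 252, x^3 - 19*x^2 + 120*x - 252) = x^3 - 19*x^2 + 120*x - 252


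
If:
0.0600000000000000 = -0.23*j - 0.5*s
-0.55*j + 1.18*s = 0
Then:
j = -0.13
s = -0.06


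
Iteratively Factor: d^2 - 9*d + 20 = (d - 5)*(d - 4)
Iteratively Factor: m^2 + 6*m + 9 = (m + 3)*(m + 3)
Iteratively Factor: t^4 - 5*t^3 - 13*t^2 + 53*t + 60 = (t - 4)*(t^3 - t^2 - 17*t - 15) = (t - 5)*(t - 4)*(t^2 + 4*t + 3) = (t - 5)*(t - 4)*(t + 1)*(t + 3)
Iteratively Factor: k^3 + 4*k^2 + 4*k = (k + 2)*(k^2 + 2*k) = k*(k + 2)*(k + 2)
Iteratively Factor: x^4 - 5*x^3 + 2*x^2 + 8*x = (x)*(x^3 - 5*x^2 + 2*x + 8) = x*(x - 4)*(x^2 - x - 2) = x*(x - 4)*(x - 2)*(x + 1)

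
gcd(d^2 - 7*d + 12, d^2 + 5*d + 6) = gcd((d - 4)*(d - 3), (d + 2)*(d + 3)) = 1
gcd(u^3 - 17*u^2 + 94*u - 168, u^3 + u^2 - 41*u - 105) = u - 7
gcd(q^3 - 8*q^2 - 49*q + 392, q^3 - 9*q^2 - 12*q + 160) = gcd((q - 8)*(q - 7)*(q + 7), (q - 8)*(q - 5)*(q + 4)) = q - 8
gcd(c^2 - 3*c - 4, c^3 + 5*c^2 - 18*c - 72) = c - 4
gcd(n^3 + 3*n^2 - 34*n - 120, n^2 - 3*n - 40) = n + 5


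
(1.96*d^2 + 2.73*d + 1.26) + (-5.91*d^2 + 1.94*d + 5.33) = -3.95*d^2 + 4.67*d + 6.59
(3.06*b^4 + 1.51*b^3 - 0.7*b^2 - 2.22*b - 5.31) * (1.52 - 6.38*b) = -19.5228*b^5 - 4.9826*b^4 + 6.7612*b^3 + 13.0996*b^2 + 30.5034*b - 8.0712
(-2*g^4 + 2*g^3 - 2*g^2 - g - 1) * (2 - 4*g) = 8*g^5 - 12*g^4 + 12*g^3 + 2*g - 2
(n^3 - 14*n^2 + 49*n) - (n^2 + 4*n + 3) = n^3 - 15*n^2 + 45*n - 3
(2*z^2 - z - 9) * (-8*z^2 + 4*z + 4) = -16*z^4 + 16*z^3 + 76*z^2 - 40*z - 36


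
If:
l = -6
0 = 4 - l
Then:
No Solution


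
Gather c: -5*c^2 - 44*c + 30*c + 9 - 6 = -5*c^2 - 14*c + 3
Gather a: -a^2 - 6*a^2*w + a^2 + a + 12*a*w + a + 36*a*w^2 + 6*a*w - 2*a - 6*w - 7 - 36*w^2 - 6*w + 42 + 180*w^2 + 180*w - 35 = -6*a^2*w + a*(36*w^2 + 18*w) + 144*w^2 + 168*w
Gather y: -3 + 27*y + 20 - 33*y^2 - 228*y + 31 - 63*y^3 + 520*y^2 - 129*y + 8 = -63*y^3 + 487*y^2 - 330*y + 56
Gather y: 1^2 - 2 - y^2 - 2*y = -y^2 - 2*y - 1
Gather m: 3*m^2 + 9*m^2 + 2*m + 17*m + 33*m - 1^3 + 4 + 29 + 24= 12*m^2 + 52*m + 56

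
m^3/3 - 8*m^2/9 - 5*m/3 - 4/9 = (m/3 + 1/3)*(m - 4)*(m + 1/3)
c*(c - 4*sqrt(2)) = c^2 - 4*sqrt(2)*c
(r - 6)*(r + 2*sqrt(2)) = r^2 - 6*r + 2*sqrt(2)*r - 12*sqrt(2)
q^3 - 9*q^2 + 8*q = q*(q - 8)*(q - 1)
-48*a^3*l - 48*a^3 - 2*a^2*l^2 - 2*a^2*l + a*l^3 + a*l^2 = (-8*a + l)*(6*a + l)*(a*l + a)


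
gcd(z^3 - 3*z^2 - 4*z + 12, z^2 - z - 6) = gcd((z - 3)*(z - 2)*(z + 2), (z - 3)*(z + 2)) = z^2 - z - 6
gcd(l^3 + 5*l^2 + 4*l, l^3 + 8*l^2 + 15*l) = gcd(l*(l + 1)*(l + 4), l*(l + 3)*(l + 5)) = l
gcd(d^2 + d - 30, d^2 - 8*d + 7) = 1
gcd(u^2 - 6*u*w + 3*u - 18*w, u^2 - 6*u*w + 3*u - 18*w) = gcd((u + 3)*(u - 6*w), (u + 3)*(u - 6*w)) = u^2 - 6*u*w + 3*u - 18*w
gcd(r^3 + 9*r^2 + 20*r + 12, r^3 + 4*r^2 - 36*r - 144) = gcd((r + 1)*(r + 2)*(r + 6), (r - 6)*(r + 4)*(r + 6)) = r + 6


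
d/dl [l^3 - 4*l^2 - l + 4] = 3*l^2 - 8*l - 1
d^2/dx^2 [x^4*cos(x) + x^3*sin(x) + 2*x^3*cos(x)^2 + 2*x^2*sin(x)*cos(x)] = -x^4*cos(x) - 9*x^3*sin(x) - 4*x^3*cos(2*x) - 16*x^2*sin(2*x) + 18*x^2*cos(x) + 6*x*sin(x) + 14*x*cos(2*x) + 6*x + 2*sin(2*x)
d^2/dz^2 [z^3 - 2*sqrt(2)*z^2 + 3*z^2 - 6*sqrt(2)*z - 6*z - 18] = 6*z - 4*sqrt(2) + 6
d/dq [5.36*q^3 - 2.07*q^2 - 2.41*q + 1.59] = 16.08*q^2 - 4.14*q - 2.41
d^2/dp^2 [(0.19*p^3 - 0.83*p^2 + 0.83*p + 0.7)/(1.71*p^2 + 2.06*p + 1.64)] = (-3.5527136788005e-15*p^4 + 11.248418*p^3 + 30.098508*p^2 + 3.895152*p - 8.058)/(5.000211*p^6 + 18.070938*p^5 + 36.15624*p^4 + 43.4042*p^3 + 34.67616*p^2 + 16.621728*p + 4.410944)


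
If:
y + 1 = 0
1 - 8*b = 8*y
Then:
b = 9/8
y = -1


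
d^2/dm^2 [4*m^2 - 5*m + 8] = 8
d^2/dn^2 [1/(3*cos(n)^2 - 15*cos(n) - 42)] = (4*sin(n)^4 - 83*sin(n)^2 - 205*cos(n)/4 - 15*cos(3*n)/4 + 1)/(3*(sin(n)^2 + 5*cos(n) + 13)^3)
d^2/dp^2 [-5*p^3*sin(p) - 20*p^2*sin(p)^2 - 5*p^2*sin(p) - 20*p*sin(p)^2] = 5*p^3*sin(p) + 5*p^2*sin(p) - 30*p^2*cos(p) - 40*p^2*cos(2*p) - 30*p*sin(p) - 80*p*sin(2*p) - 20*p*cos(p) - 40*p*cos(2*p) - 10*sin(p) - 40*sin(2*p) + 20*cos(2*p) - 20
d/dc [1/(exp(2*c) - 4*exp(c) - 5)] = 2*(2 - exp(c))*exp(c)/(-exp(2*c) + 4*exp(c) + 5)^2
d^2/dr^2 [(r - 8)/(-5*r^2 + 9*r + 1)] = 2*((r - 8)*(10*r - 9)^2 + (15*r - 49)*(-5*r^2 + 9*r + 1))/(-5*r^2 + 9*r + 1)^3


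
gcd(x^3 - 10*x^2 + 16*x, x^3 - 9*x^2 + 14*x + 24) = 1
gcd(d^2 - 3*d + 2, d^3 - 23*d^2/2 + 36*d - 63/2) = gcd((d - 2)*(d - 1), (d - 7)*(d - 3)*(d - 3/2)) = 1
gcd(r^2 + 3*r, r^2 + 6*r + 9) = r + 3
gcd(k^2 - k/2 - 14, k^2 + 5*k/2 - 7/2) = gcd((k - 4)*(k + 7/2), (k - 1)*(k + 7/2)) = k + 7/2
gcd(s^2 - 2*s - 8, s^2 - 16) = s - 4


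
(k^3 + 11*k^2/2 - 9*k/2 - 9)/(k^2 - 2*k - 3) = (k^2 + 9*k/2 - 9)/(k - 3)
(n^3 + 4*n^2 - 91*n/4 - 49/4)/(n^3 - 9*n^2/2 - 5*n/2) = (2*n^2 + 7*n - 49)/(2*n*(n - 5))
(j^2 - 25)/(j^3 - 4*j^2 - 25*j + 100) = 1/(j - 4)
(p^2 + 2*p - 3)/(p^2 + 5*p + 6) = (p - 1)/(p + 2)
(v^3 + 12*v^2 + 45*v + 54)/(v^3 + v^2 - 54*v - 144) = (v + 3)/(v - 8)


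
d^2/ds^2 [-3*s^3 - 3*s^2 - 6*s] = -18*s - 6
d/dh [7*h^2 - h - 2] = 14*h - 1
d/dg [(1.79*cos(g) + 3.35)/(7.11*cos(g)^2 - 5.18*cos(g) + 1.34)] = (12.7269*cos(g)^2 + 47.637*cos(g) - 19.7516)*sin(g)/(50.5521*cos(g)^4 - 73.6596*cos(g)^3 + 45.8872*cos(g)^2 - 13.8824*cos(g) + 1.7956)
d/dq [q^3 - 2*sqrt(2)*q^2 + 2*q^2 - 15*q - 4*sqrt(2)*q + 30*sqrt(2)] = 3*q^2 - 4*sqrt(2)*q + 4*q - 15 - 4*sqrt(2)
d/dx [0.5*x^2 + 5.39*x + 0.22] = 1.0*x + 5.39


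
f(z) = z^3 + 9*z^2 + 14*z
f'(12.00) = 662.00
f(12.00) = 3192.00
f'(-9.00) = 95.00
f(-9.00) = -126.00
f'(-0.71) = 2.73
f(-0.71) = -5.76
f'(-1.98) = -9.88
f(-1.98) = -0.20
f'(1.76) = 54.97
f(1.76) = 57.97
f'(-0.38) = 7.59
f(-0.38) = -4.08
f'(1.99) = 61.70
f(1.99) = 71.38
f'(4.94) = 176.13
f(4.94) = 409.35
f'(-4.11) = -9.30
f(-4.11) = 25.06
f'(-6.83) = 31.01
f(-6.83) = 5.61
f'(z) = 3*z^2 + 18*z + 14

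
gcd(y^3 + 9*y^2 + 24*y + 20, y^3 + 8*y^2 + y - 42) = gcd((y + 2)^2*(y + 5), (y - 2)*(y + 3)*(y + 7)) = 1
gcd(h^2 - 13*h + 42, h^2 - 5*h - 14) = h - 7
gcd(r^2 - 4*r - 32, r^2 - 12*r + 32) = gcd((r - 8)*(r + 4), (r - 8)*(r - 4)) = r - 8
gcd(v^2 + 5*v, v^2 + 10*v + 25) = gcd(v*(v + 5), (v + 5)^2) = v + 5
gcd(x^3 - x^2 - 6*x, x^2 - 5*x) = x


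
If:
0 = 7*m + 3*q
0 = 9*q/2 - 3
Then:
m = -2/7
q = 2/3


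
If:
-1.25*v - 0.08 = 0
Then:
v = -0.06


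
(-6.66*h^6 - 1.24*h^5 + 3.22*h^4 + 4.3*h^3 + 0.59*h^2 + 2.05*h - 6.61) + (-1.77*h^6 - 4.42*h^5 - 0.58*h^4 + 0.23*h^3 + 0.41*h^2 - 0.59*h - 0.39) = -8.43*h^6 - 5.66*h^5 + 2.64*h^4 + 4.53*h^3 + 1.0*h^2 + 1.46*h - 7.0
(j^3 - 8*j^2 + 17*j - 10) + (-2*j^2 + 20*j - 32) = j^3 - 10*j^2 + 37*j - 42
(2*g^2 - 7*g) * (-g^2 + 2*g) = -2*g^4 + 11*g^3 - 14*g^2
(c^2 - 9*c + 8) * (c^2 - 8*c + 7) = c^4 - 17*c^3 + 87*c^2 - 127*c + 56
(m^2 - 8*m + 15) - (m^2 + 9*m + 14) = 1 - 17*m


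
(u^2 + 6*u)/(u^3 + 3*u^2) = (u + 6)/(u*(u + 3))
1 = 1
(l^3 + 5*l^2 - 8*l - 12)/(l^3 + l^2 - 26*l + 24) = (l^2 - l - 2)/(l^2 - 5*l + 4)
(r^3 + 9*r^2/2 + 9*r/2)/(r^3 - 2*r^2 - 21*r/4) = 2*(r + 3)/(2*r - 7)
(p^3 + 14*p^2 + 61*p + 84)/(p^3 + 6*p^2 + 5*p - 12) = (p + 7)/(p - 1)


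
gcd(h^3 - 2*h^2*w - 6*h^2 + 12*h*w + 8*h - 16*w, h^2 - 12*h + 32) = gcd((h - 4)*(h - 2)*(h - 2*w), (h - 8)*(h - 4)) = h - 4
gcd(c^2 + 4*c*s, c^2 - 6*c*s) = c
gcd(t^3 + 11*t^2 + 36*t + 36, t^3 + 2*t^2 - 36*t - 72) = t^2 + 8*t + 12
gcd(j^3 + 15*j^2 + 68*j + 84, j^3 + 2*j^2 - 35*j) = j + 7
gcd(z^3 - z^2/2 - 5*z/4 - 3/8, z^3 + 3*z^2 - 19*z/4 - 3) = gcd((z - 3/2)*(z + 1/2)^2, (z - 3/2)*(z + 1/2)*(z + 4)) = z^2 - z - 3/4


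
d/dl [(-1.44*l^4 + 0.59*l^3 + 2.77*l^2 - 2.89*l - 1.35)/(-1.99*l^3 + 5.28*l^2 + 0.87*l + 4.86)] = (2.8656*l^6 - 15.2064*l^5 + 4.8691*l^4 - 38.4692*l^3 + 18.2118*l^2 + 41.1804*l - 12.8709)/(3.9601*l^6 - 21.0144*l^5 + 24.4158*l^4 - 10.1556*l^3 + 52.0785*l^2 + 8.4564*l + 23.6196)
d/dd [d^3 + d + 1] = 3*d^2 + 1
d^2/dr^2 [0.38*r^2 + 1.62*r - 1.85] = 0.760000000000000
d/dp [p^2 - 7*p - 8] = 2*p - 7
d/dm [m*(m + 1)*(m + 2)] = 3*m^2 + 6*m + 2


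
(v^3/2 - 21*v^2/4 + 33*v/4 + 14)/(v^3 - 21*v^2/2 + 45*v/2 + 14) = (2*v^3 - 21*v^2 + 33*v + 56)/(2*(2*v^3 - 21*v^2 + 45*v + 28))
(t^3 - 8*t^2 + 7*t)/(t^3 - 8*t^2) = (t^2 - 8*t + 7)/(t*(t - 8))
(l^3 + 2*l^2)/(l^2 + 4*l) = l*(l + 2)/(l + 4)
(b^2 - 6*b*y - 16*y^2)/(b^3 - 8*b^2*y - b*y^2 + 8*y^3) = (-b - 2*y)/(-b^2 + y^2)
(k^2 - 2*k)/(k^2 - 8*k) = (k - 2)/(k - 8)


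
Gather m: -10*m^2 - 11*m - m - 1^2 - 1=-10*m^2 - 12*m - 2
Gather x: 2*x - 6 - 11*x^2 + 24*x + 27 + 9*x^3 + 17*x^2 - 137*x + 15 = 9*x^3 + 6*x^2 - 111*x + 36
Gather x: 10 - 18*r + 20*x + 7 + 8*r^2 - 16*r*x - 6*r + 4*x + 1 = 8*r^2 - 24*r + x*(24 - 16*r) + 18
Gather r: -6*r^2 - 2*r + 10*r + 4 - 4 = -6*r^2 + 8*r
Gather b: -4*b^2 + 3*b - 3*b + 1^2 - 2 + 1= -4*b^2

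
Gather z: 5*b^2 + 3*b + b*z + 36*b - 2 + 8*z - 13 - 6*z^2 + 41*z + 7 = 5*b^2 + 39*b - 6*z^2 + z*(b + 49) - 8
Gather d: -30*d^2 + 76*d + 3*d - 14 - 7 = -30*d^2 + 79*d - 21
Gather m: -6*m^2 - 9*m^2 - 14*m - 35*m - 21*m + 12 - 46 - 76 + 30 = -15*m^2 - 70*m - 80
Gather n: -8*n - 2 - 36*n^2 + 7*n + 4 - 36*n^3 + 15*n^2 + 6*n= -36*n^3 - 21*n^2 + 5*n + 2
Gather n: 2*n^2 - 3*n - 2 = 2*n^2 - 3*n - 2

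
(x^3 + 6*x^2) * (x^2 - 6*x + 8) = x^5 - 28*x^3 + 48*x^2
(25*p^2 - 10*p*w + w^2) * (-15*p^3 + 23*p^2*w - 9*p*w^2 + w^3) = -375*p^5 + 725*p^4*w - 470*p^3*w^2 + 138*p^2*w^3 - 19*p*w^4 + w^5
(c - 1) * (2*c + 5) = 2*c^2 + 3*c - 5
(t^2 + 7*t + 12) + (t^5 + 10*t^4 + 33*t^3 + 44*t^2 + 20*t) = t^5 + 10*t^4 + 33*t^3 + 45*t^2 + 27*t + 12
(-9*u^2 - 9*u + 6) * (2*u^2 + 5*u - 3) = -18*u^4 - 63*u^3 - 6*u^2 + 57*u - 18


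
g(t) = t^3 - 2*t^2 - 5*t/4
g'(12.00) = 382.75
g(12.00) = 1425.00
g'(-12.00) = 478.75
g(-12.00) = -2001.00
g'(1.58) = -0.08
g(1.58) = -3.02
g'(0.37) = -2.32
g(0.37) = -0.69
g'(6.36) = 94.66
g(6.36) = 168.41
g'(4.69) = 45.98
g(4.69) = 53.31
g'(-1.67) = 13.80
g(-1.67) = -8.15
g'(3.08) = 14.89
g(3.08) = 6.40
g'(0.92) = -2.39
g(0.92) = -2.06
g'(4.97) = 52.97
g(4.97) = 67.15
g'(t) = 3*t^2 - 4*t - 5/4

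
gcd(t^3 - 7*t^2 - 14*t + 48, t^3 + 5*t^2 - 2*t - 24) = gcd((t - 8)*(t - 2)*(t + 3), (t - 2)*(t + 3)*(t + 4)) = t^2 + t - 6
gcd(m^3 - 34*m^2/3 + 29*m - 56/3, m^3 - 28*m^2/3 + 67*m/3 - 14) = m^2 - 10*m/3 + 7/3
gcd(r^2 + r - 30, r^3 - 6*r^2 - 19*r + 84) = 1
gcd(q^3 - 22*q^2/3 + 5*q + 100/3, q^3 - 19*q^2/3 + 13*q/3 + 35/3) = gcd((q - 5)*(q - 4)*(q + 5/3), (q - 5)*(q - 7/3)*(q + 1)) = q - 5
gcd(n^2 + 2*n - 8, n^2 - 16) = n + 4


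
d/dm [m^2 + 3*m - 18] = 2*m + 3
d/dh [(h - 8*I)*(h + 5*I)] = 2*h - 3*I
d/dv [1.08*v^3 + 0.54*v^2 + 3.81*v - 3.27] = 3.24*v^2 + 1.08*v + 3.81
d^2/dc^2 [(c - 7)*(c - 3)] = 2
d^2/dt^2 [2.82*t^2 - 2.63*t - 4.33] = 5.64000000000000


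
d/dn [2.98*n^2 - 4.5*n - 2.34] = 5.96*n - 4.5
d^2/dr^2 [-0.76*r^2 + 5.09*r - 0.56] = -1.52000000000000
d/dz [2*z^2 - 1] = 4*z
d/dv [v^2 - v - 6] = 2*v - 1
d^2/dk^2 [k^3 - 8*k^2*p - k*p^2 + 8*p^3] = 6*k - 16*p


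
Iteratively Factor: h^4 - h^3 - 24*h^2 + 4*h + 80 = (h + 2)*(h^3 - 3*h^2 - 18*h + 40) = (h - 5)*(h + 2)*(h^2 + 2*h - 8) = (h - 5)*(h - 2)*(h + 2)*(h + 4)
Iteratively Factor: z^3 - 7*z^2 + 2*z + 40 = (z - 5)*(z^2 - 2*z - 8) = (z - 5)*(z + 2)*(z - 4)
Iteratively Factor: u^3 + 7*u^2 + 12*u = (u + 4)*(u^2 + 3*u) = (u + 3)*(u + 4)*(u)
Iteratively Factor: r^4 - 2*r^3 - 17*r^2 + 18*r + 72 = (r - 4)*(r^3 + 2*r^2 - 9*r - 18) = (r - 4)*(r + 2)*(r^2 - 9) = (r - 4)*(r + 2)*(r + 3)*(r - 3)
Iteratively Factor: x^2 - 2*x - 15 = (x - 5)*(x + 3)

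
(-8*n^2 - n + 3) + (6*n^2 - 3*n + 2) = -2*n^2 - 4*n + 5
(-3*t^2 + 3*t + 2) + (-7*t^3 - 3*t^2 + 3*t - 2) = -7*t^3 - 6*t^2 + 6*t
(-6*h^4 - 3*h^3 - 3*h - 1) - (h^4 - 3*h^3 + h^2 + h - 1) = -7*h^4 - h^2 - 4*h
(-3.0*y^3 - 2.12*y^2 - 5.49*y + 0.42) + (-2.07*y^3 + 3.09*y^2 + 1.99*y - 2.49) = -5.07*y^3 + 0.97*y^2 - 3.5*y - 2.07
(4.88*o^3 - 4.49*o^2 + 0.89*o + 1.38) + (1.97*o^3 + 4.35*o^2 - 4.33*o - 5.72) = 6.85*o^3 - 0.140000000000001*o^2 - 3.44*o - 4.34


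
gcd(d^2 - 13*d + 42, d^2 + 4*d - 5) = 1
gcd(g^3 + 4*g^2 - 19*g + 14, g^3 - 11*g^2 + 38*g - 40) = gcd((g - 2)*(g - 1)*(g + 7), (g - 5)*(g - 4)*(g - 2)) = g - 2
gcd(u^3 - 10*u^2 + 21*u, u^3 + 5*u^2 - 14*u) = u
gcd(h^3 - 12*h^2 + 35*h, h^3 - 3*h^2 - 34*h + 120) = h - 5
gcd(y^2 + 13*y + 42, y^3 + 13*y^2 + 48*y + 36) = y + 6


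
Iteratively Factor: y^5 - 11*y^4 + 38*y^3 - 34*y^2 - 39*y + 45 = (y - 5)*(y^4 - 6*y^3 + 8*y^2 + 6*y - 9) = (y - 5)*(y - 3)*(y^3 - 3*y^2 - y + 3) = (y - 5)*(y - 3)*(y - 1)*(y^2 - 2*y - 3) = (y - 5)*(y - 3)*(y - 1)*(y + 1)*(y - 3)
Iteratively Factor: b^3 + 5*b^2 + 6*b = (b + 3)*(b^2 + 2*b) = b*(b + 3)*(b + 2)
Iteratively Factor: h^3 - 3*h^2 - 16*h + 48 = (h - 4)*(h^2 + h - 12) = (h - 4)*(h - 3)*(h + 4)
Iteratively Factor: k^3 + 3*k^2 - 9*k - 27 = (k + 3)*(k^2 - 9) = (k - 3)*(k + 3)*(k + 3)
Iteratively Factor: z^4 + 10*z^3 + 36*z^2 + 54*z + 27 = (z + 1)*(z^3 + 9*z^2 + 27*z + 27) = (z + 1)*(z + 3)*(z^2 + 6*z + 9) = (z + 1)*(z + 3)^2*(z + 3)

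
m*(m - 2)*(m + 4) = m^3 + 2*m^2 - 8*m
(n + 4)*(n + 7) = n^2 + 11*n + 28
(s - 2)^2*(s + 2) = s^3 - 2*s^2 - 4*s + 8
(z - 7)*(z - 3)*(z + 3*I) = z^3 - 10*z^2 + 3*I*z^2 + 21*z - 30*I*z + 63*I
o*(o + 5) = o^2 + 5*o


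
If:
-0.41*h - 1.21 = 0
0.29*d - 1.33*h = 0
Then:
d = -13.53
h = -2.95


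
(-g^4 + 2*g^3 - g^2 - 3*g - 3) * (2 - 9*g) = 9*g^5 - 20*g^4 + 13*g^3 + 25*g^2 + 21*g - 6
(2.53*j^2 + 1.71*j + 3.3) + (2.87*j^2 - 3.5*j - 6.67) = 5.4*j^2 - 1.79*j - 3.37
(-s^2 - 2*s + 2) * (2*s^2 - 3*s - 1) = -2*s^4 - s^3 + 11*s^2 - 4*s - 2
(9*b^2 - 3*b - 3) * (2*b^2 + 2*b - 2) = 18*b^4 + 12*b^3 - 30*b^2 + 6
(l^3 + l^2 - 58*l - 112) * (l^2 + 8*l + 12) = l^5 + 9*l^4 - 38*l^3 - 564*l^2 - 1592*l - 1344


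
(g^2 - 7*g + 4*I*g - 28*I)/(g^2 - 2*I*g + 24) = (g - 7)/(g - 6*I)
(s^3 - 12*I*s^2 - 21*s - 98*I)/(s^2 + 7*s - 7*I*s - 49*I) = (s^2 - 5*I*s + 14)/(s + 7)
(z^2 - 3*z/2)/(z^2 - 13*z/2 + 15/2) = z/(z - 5)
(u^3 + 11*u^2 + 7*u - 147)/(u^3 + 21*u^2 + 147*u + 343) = (u - 3)/(u + 7)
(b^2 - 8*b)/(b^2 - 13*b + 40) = b/(b - 5)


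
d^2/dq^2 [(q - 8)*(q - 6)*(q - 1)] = 6*q - 30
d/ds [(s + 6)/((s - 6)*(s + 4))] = (-s^2 - 12*s - 12)/(s^4 - 4*s^3 - 44*s^2 + 96*s + 576)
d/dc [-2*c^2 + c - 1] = 1 - 4*c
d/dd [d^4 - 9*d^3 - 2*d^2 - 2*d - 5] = 4*d^3 - 27*d^2 - 4*d - 2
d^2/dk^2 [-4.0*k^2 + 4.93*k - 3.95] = -8.00000000000000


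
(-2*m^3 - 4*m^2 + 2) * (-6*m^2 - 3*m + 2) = 12*m^5 + 30*m^4 + 8*m^3 - 20*m^2 - 6*m + 4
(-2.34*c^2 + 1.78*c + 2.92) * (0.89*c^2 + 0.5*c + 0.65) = -2.0826*c^4 + 0.4142*c^3 + 1.9678*c^2 + 2.617*c + 1.898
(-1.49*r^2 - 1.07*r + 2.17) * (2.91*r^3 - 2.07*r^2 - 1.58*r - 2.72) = -4.3359*r^5 - 0.0294000000000003*r^4 + 10.8838*r^3 + 1.2515*r^2 - 0.518199999999999*r - 5.9024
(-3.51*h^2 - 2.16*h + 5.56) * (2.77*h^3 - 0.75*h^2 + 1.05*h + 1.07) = -9.7227*h^5 - 3.3507*h^4 + 13.3357*h^3 - 10.1937*h^2 + 3.5268*h + 5.9492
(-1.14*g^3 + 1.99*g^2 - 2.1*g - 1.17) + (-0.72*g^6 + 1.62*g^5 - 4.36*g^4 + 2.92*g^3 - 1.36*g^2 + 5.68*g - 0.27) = -0.72*g^6 + 1.62*g^5 - 4.36*g^4 + 1.78*g^3 + 0.63*g^2 + 3.58*g - 1.44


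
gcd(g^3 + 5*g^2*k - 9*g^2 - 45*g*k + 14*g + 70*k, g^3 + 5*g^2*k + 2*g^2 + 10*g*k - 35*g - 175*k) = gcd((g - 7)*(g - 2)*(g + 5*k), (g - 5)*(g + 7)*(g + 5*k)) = g + 5*k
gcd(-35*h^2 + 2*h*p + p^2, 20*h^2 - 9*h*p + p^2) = -5*h + p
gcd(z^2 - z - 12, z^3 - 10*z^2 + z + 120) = z + 3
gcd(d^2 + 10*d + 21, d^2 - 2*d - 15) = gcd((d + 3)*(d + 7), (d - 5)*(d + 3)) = d + 3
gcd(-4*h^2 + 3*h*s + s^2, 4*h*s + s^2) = 4*h + s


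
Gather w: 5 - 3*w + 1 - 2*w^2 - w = -2*w^2 - 4*w + 6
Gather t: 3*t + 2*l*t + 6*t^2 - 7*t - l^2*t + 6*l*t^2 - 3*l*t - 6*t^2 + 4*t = 6*l*t^2 + t*(-l^2 - l)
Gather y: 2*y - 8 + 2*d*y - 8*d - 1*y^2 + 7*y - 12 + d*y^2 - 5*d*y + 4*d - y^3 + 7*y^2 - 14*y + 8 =-4*d - y^3 + y^2*(d + 6) + y*(-3*d - 5) - 12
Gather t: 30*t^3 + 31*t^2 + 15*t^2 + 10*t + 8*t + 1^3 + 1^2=30*t^3 + 46*t^2 + 18*t + 2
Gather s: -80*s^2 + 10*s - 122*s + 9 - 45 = -80*s^2 - 112*s - 36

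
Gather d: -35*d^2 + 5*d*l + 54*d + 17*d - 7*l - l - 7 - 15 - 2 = -35*d^2 + d*(5*l + 71) - 8*l - 24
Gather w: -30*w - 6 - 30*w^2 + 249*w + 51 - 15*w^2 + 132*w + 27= -45*w^2 + 351*w + 72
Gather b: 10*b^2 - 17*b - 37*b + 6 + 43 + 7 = 10*b^2 - 54*b + 56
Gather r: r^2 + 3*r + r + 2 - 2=r^2 + 4*r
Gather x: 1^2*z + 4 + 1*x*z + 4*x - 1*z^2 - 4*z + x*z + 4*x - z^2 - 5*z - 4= x*(2*z + 8) - 2*z^2 - 8*z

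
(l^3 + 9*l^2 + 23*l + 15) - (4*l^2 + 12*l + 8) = l^3 + 5*l^2 + 11*l + 7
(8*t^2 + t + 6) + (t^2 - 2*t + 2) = 9*t^2 - t + 8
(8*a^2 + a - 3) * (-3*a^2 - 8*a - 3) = -24*a^4 - 67*a^3 - 23*a^2 + 21*a + 9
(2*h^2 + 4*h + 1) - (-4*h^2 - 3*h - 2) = 6*h^2 + 7*h + 3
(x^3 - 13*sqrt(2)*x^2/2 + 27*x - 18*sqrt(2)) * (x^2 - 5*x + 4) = x^5 - 13*sqrt(2)*x^4/2 - 5*x^4 + 31*x^3 + 65*sqrt(2)*x^3/2 - 135*x^2 - 44*sqrt(2)*x^2 + 108*x + 90*sqrt(2)*x - 72*sqrt(2)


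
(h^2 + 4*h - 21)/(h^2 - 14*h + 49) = (h^2 + 4*h - 21)/(h^2 - 14*h + 49)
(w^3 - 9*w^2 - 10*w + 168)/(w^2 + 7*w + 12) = (w^2 - 13*w + 42)/(w + 3)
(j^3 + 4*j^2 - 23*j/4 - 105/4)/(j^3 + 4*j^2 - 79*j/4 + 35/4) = (2*j^2 + 13*j + 21)/(2*j^2 + 13*j - 7)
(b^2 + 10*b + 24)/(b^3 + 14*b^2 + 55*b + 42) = (b + 4)/(b^2 + 8*b + 7)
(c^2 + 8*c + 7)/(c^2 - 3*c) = (c^2 + 8*c + 7)/(c*(c - 3))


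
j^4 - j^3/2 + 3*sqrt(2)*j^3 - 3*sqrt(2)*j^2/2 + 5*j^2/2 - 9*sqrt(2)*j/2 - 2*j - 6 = (j - 3/2)*(j + 1)*(j + sqrt(2))*(j + 2*sqrt(2))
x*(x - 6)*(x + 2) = x^3 - 4*x^2 - 12*x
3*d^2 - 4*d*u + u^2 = (-3*d + u)*(-d + u)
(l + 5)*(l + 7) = l^2 + 12*l + 35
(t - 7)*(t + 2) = t^2 - 5*t - 14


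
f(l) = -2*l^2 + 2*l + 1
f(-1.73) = -8.45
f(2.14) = -3.88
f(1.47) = -0.38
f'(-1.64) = 8.56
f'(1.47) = -3.88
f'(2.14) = -6.56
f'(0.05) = 1.80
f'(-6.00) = 26.00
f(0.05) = 1.10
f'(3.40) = -11.60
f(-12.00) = -311.00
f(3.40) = -15.32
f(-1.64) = -7.66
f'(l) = 2 - 4*l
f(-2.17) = -12.76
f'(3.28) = -11.12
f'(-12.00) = 50.00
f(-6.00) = -83.00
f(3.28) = -13.96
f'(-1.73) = 8.92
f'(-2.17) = 10.68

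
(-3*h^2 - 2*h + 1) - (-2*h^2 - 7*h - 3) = -h^2 + 5*h + 4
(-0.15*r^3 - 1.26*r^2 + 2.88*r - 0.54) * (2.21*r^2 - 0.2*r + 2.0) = -0.3315*r^5 - 2.7546*r^4 + 6.3168*r^3 - 4.2894*r^2 + 5.868*r - 1.08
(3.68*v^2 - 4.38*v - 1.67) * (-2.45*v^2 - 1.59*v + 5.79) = -9.016*v^4 + 4.8798*v^3 + 32.3629*v^2 - 22.7049*v - 9.6693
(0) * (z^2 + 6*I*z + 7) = 0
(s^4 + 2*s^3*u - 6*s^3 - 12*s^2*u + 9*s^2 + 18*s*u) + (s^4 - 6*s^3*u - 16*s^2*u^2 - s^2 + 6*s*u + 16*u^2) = 2*s^4 - 4*s^3*u - 6*s^3 - 16*s^2*u^2 - 12*s^2*u + 8*s^2 + 24*s*u + 16*u^2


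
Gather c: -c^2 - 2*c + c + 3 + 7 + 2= -c^2 - c + 12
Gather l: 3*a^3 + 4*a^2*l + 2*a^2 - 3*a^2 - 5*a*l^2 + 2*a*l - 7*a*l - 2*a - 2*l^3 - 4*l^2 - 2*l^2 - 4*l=3*a^3 - a^2 - 2*a - 2*l^3 + l^2*(-5*a - 6) + l*(4*a^2 - 5*a - 4)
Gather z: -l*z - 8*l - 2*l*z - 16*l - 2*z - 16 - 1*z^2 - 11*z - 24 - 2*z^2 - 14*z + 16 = -24*l - 3*z^2 + z*(-3*l - 27) - 24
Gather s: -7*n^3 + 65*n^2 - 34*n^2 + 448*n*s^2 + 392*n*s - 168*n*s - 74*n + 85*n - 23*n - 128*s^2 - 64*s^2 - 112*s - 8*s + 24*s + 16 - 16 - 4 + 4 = -7*n^3 + 31*n^2 - 12*n + s^2*(448*n - 192) + s*(224*n - 96)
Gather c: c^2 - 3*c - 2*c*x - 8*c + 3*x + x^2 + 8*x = c^2 + c*(-2*x - 11) + x^2 + 11*x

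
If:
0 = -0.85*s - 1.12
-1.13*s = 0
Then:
No Solution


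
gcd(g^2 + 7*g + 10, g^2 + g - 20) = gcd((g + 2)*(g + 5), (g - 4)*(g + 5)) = g + 5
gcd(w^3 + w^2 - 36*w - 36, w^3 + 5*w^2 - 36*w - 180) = w^2 - 36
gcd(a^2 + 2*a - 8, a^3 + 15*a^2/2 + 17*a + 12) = a + 4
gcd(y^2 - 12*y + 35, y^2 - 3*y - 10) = y - 5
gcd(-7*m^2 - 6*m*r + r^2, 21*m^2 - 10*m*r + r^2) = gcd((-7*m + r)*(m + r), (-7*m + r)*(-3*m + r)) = -7*m + r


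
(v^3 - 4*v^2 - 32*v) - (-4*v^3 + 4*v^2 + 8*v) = 5*v^3 - 8*v^2 - 40*v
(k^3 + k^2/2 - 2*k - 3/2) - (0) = k^3 + k^2/2 - 2*k - 3/2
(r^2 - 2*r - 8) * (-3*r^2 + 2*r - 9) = -3*r^4 + 8*r^3 + 11*r^2 + 2*r + 72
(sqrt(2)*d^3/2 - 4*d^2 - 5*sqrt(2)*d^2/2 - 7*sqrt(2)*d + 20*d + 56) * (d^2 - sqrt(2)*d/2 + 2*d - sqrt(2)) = sqrt(2)*d^5/2 - 9*d^4/2 - 3*sqrt(2)*d^4/2 - 10*sqrt(2)*d^3 + 27*d^3/2 - 20*sqrt(2)*d^2 + 108*d^2 - 48*sqrt(2)*d + 126*d - 56*sqrt(2)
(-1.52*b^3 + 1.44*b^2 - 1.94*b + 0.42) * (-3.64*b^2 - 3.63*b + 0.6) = 5.5328*b^5 + 0.276*b^4 + 0.922400000000001*b^3 + 6.3774*b^2 - 2.6886*b + 0.252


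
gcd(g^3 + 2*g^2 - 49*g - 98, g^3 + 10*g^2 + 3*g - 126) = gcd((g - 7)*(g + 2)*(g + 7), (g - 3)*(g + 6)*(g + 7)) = g + 7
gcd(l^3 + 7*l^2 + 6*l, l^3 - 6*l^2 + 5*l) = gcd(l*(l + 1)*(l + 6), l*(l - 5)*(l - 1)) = l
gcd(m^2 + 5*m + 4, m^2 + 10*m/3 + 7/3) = m + 1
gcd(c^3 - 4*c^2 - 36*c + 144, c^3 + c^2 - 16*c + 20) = 1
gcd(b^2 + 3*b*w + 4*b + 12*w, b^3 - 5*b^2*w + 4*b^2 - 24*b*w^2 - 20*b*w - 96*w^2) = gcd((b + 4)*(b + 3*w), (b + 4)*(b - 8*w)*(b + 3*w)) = b^2 + 3*b*w + 4*b + 12*w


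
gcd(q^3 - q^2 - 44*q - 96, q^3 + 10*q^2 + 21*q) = q + 3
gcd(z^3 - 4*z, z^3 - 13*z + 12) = 1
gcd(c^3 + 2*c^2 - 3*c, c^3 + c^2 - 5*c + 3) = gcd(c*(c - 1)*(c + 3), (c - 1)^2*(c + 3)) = c^2 + 2*c - 3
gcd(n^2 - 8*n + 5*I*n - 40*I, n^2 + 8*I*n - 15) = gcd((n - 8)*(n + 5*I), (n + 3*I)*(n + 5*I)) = n + 5*I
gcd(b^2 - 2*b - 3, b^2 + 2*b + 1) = b + 1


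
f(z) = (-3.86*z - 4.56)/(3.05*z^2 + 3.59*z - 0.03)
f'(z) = (-6.1*z - 3.59)*(-3.86*z - 4.56)/(3.05*z^2 + 3.59*z - 0.03)^2 - 3.86/(3.05*z^2 + 3.59*z - 0.03)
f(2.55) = -0.50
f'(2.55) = 0.20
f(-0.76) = 1.63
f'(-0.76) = 2.16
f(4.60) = -0.28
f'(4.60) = 0.06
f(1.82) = -0.70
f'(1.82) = 0.38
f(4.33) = -0.29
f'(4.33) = 0.07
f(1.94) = -0.65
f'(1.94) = 0.34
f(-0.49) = 2.53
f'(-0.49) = 5.09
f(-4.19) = 0.30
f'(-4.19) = 0.07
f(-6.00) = 0.21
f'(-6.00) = 0.04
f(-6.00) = 0.21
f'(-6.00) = 0.04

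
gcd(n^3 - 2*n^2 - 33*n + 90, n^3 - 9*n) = n - 3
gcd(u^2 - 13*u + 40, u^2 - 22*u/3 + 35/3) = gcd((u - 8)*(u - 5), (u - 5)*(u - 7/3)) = u - 5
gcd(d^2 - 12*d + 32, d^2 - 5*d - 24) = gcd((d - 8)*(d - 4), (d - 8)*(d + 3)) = d - 8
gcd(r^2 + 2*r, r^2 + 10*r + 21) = 1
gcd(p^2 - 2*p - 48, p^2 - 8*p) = p - 8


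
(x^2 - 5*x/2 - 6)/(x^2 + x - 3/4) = 2*(x - 4)/(2*x - 1)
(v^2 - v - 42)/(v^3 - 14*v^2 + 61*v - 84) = (v + 6)/(v^2 - 7*v + 12)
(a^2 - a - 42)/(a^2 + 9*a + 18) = (a - 7)/(a + 3)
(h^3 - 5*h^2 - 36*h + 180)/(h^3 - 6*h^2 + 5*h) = (h^2 - 36)/(h*(h - 1))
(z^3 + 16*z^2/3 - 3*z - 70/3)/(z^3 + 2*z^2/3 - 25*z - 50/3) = (3*z^2 + z - 14)/(3*z^2 - 13*z - 10)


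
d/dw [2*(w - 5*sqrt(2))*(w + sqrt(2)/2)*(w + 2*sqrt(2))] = 6*w^2 - 10*sqrt(2)*w - 46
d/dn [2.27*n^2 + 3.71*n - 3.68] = 4.54*n + 3.71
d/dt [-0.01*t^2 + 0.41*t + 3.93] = 0.41 - 0.02*t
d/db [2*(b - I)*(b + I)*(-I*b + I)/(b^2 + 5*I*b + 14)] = (-2*I*b^4 + 20*b^3 + b^2*(-10 - 82*I) + 52*I*b + 10 - 28*I)/(b^4 + 10*I*b^3 + 3*b^2 + 140*I*b + 196)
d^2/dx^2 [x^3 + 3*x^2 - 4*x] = 6*x + 6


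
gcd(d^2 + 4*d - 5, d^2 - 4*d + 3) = d - 1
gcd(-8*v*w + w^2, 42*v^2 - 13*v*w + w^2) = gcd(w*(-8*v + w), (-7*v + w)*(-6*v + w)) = 1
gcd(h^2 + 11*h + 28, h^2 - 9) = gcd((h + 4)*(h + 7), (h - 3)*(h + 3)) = 1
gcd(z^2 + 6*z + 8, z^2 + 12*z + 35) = 1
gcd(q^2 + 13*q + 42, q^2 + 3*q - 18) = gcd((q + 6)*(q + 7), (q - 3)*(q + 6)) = q + 6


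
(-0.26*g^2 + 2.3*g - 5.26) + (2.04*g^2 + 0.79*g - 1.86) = 1.78*g^2 + 3.09*g - 7.12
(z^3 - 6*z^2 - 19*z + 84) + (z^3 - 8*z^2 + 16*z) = 2*z^3 - 14*z^2 - 3*z + 84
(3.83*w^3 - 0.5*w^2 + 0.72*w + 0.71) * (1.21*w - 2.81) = 4.6343*w^4 - 11.3673*w^3 + 2.2762*w^2 - 1.1641*w - 1.9951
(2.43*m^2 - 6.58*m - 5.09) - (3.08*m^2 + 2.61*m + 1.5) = -0.65*m^2 - 9.19*m - 6.59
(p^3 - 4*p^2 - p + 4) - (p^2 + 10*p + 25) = p^3 - 5*p^2 - 11*p - 21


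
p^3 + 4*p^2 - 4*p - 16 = (p - 2)*(p + 2)*(p + 4)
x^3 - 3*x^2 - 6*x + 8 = (x - 4)*(x - 1)*(x + 2)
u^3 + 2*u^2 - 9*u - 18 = (u - 3)*(u + 2)*(u + 3)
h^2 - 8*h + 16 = (h - 4)^2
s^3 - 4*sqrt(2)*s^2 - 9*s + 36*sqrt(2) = (s - 3)*(s + 3)*(s - 4*sqrt(2))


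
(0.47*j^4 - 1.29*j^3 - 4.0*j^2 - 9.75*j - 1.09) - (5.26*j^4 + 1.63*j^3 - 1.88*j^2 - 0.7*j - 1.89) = -4.79*j^4 - 2.92*j^3 - 2.12*j^2 - 9.05*j + 0.8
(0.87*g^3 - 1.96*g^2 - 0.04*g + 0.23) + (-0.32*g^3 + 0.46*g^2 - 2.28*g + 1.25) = 0.55*g^3 - 1.5*g^2 - 2.32*g + 1.48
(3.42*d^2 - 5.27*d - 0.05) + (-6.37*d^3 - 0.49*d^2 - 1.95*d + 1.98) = -6.37*d^3 + 2.93*d^2 - 7.22*d + 1.93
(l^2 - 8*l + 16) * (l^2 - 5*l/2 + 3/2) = l^4 - 21*l^3/2 + 75*l^2/2 - 52*l + 24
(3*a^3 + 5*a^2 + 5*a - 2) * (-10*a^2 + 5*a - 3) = -30*a^5 - 35*a^4 - 34*a^3 + 30*a^2 - 25*a + 6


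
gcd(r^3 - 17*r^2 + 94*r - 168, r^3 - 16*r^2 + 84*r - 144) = r^2 - 10*r + 24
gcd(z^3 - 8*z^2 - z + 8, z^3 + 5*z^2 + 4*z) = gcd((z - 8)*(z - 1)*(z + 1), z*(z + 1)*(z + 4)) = z + 1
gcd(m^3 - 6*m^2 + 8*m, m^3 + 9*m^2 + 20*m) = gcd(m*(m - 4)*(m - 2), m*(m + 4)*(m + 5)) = m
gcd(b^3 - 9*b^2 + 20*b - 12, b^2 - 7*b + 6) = b^2 - 7*b + 6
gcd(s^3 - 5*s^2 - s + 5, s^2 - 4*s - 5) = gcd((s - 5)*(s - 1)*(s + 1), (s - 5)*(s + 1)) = s^2 - 4*s - 5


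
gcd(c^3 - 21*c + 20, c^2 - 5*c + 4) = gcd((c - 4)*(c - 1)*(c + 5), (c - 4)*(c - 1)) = c^2 - 5*c + 4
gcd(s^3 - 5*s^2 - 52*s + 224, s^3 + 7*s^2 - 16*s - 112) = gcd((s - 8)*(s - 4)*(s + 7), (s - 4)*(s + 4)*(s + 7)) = s^2 + 3*s - 28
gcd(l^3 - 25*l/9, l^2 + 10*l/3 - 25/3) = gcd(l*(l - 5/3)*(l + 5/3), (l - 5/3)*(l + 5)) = l - 5/3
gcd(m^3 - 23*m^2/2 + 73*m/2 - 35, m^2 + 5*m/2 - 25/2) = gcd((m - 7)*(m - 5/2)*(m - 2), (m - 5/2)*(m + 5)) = m - 5/2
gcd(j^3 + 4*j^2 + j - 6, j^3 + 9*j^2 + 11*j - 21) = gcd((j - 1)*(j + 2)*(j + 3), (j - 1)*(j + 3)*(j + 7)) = j^2 + 2*j - 3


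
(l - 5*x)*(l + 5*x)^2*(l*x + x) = l^4*x + 5*l^3*x^2 + l^3*x - 25*l^2*x^3 + 5*l^2*x^2 - 125*l*x^4 - 25*l*x^3 - 125*x^4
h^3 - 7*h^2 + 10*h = h*(h - 5)*(h - 2)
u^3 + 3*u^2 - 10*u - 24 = (u - 3)*(u + 2)*(u + 4)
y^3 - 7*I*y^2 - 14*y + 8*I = (y - 4*I)*(y - 2*I)*(y - I)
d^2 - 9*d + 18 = (d - 6)*(d - 3)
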